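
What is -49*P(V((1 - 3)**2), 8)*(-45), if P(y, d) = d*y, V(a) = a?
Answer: 70560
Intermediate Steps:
-49*P(V((1 - 3)**2), 8)*(-45) = -392*(1 - 3)**2*(-45) = -392*(-2)**2*(-45) = -392*4*(-45) = -49*32*(-45) = -1568*(-45) = 70560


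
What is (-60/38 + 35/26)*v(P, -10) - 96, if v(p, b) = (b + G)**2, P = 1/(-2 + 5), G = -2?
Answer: -31992/247 ≈ -129.52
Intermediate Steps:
P = 1/3 ≈ 0.33333
v(p, b) = (-2 + b)**2 (v(p, b) = (b - 2)**2 = (-2 + b)**2)
(-60/38 + 35/26)*v(P, -10) - 96 = (-60/38 + 35/26)*(-2 - 10)**2 - 96 = (-60*1/38 + 35*(1/26))*(-12)**2 - 96 = (-30/19 + 35/26)*144 - 96 = -115/494*144 - 96 = -8280/247 - 96 = -31992/247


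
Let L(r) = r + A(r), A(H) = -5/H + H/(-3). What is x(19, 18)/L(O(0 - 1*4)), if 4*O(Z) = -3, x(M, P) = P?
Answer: 108/37 ≈ 2.9189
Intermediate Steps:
A(H) = -5/H - H/3 (A(H) = -5/H + H*(-⅓) = -5/H - H/3)
O(Z) = -¾ (O(Z) = (¼)*(-3) = -¾)
L(r) = -5/r + 2*r/3 (L(r) = r + (-5/r - r/3) = -5/r + 2*r/3)
x(19, 18)/L(O(0 - 1*4)) = 18/(-5/(-¾) + (⅔)*(-¾)) = 18/(-5*(-4/3) - ½) = 18/(20/3 - ½) = 18/(37/6) = 18*(6/37) = 108/37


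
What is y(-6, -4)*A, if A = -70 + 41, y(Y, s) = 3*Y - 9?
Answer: 783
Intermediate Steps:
y(Y, s) = -9 + 3*Y
A = -29
y(-6, -4)*A = (-9 + 3*(-6))*(-29) = (-9 - 18)*(-29) = -27*(-29) = 783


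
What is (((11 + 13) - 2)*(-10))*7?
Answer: -1540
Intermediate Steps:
(((11 + 13) - 2)*(-10))*7 = ((24 - 2)*(-10))*7 = (22*(-10))*7 = -220*7 = -1540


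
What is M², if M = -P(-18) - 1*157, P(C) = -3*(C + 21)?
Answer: 21904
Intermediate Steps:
P(C) = -63 - 3*C (P(C) = -3*(21 + C) = -63 - 3*C)
M = -148 (M = -(-63 - 3*(-18)) - 1*157 = -(-63 + 54) - 157 = -1*(-9) - 157 = 9 - 157 = -148)
M² = (-148)² = 21904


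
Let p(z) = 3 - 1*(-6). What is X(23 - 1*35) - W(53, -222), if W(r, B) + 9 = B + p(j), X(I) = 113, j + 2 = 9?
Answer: 335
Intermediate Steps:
j = 7 (j = -2 + 9 = 7)
p(z) = 9 (p(z) = 3 + 6 = 9)
W(r, B) = B (W(r, B) = -9 + (B + 9) = -9 + (9 + B) = B)
X(23 - 1*35) - W(53, -222) = 113 - 1*(-222) = 113 + 222 = 335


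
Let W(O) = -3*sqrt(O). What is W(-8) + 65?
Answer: 65 - 6*I*sqrt(2) ≈ 65.0 - 8.4853*I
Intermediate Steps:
W(O) = -3*sqrt(O)
W(-8) + 65 = -6*I*sqrt(2) + 65 = 65 - 6*I*sqrt(2)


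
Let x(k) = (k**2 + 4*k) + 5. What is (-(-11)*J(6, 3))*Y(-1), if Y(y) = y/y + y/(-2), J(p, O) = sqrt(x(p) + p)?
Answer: 33*sqrt(71)/2 ≈ 139.03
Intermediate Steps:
x(k) = 5 + k**2 + 4*k
J(p, O) = sqrt(5 + p**2 + 5*p) (J(p, O) = sqrt((5 + p**2 + 4*p) + p) = sqrt(5 + p**2 + 5*p))
Y(y) = 1 - y/2 (Y(y) = 1 + y*(-1/2) = 1 - y/2)
(-(-11)*J(6, 3))*Y(-1) = (-(-11)*sqrt(5 + 6**2 + 5*6))*(1 - 1/2*(-1)) = (-(-11)*sqrt(5 + 36 + 30))*(1 + 1/2) = -(-11)*sqrt(71)*(3/2) = (11*sqrt(71))*(3/2) = 33*sqrt(71)/2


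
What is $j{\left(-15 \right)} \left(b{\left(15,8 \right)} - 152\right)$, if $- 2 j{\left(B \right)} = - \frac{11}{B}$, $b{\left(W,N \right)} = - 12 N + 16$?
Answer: $\frac{1276}{15} \approx 85.067$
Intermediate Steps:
$b{\left(W,N \right)} = 16 - 12 N$
$j{\left(B \right)} = \frac{11}{2 B}$ ($j{\left(B \right)} = - \frac{\left(-11\right) \frac{1}{B}}{2} = \frac{11}{2 B}$)
$j{\left(-15 \right)} \left(b{\left(15,8 \right)} - 152\right) = \frac{11}{2 \left(-15\right)} \left(\left(16 - 96\right) - 152\right) = \frac{11}{2} \left(- \frac{1}{15}\right) \left(\left(16 - 96\right) + \left(-220 + 68\right)\right) = - \frac{11 \left(-80 - 152\right)}{30} = \left(- \frac{11}{30}\right) \left(-232\right) = \frac{1276}{15}$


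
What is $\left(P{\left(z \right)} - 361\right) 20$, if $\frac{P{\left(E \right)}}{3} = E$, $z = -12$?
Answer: $-7940$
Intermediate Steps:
$P{\left(E \right)} = 3 E$
$\left(P{\left(z \right)} - 361\right) 20 = \left(3 \left(-12\right) - 361\right) 20 = \left(-36 - 361\right) 20 = \left(-397\right) 20 = -7940$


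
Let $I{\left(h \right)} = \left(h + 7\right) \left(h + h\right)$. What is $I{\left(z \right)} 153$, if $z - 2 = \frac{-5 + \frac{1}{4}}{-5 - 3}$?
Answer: $\frac{3898593}{512} \approx 7614.4$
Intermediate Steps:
$z = \frac{83}{32}$ ($z = 2 + \frac{-5 + \frac{1}{4}}{-5 - 3} = 2 + \frac{-5 + \frac{1}{4}}{-8} = 2 - - \frac{19}{32} = 2 + \frac{19}{32} = \frac{83}{32} \approx 2.5938$)
$I{\left(h \right)} = 2 h \left(7 + h\right)$ ($I{\left(h \right)} = \left(7 + h\right) 2 h = 2 h \left(7 + h\right)$)
$I{\left(z \right)} 153 = 2 \cdot \frac{83}{32} \left(7 + \frac{83}{32}\right) 153 = 2 \cdot \frac{83}{32} \cdot \frac{307}{32} \cdot 153 = \frac{25481}{512} \cdot 153 = \frac{3898593}{512}$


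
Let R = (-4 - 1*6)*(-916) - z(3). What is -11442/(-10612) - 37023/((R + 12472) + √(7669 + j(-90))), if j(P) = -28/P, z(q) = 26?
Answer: -70818341040039/111460597778306 + 111069*√1725595/21006520501 ≈ -0.62842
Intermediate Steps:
R = 9134 (R = (-4 - 1*6)*(-916) - 1*26 = (-4 - 6)*(-916) - 26 = -10*(-916) - 26 = 9160 - 26 = 9134)
-11442/(-10612) - 37023/((R + 12472) + √(7669 + j(-90))) = -11442/(-10612) - 37023/((9134 + 12472) + √(7669 - 28/(-90))) = -11442*(-1/10612) - 37023/(21606 + √(7669 - 28*(-1/90))) = 5721/5306 - 37023/(21606 + √(7669 + 14/45)) = 5721/5306 - 37023/(21606 + √(345119/45)) = 5721/5306 - 37023/(21606 + √1725595/15)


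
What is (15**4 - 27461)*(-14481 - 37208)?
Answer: -1197323996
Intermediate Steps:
(15**4 - 27461)*(-14481 - 37208) = (50625 - 27461)*(-51689) = 23164*(-51689) = -1197323996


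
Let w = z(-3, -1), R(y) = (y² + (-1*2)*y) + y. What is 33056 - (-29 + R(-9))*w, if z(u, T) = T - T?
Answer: 33056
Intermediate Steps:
R(y) = y² - y (R(y) = (y² - 2*y) + y = y² - y)
z(u, T) = 0
w = 0
33056 - (-29 + R(-9))*w = 33056 - (-29 - 9*(-1 - 9))*0 = 33056 - (-29 - 9*(-10))*0 = 33056 - (-29 + 90)*0 = 33056 - 61*0 = 33056 - 1*0 = 33056 + 0 = 33056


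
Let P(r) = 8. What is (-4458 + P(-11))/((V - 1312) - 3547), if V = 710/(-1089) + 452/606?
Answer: 489451050/534426223 ≈ 0.91584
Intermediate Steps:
V = 10328/109989 (V = 710*(-1/1089) + 452*(1/606) = -710/1089 + 226/303 = 10328/109989 ≈ 0.093900)
(-4458 + P(-11))/((V - 1312) - 3547) = (-4458 + 8)/((10328/109989 - 1312) - 3547) = -4450/(-144295240/109989 - 3547) = -4450/(-534426223/109989) = -4450*(-109989/534426223) = 489451050/534426223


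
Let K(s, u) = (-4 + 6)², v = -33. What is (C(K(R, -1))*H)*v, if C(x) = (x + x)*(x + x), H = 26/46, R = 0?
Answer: -27456/23 ≈ -1193.7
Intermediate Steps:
K(s, u) = 4 (K(s, u) = 2² = 4)
H = 13/23 (H = 26*(1/46) = 13/23 ≈ 0.56522)
C(x) = 4*x² (C(x) = (2*x)*(2*x) = 4*x²)
(C(K(R, -1))*H)*v = ((4*4²)*(13/23))*(-33) = ((4*16)*(13/23))*(-33) = (64*(13/23))*(-33) = (832/23)*(-33) = -27456/23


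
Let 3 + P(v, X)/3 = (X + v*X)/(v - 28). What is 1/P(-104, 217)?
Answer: 44/21955 ≈ 0.0020041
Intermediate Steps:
P(v, X) = -9 + 3*(X + X*v)/(-28 + v) (P(v, X) = -9 + 3*((X + v*X)/(v - 28)) = -9 + 3*((X + X*v)/(-28 + v)) = -9 + 3*(X + X*v)/(-28 + v))
1/P(-104, 217) = 1/(3*(84 + 217 - 3*(-104) + 217*(-104))/(-28 - 104)) = 1/(3*(84 + 217 + 312 - 22568)/(-132)) = 1/(3*(-1/132)*(-21955)) = 1/(21955/44) = 44/21955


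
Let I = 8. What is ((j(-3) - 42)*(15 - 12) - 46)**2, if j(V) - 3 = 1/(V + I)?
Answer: 659344/25 ≈ 26374.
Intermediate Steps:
j(V) = 3 + 1/(8 + V) (j(V) = 3 + 1/(V + 8) = 3 + 1/(8 + V))
((j(-3) - 42)*(15 - 12) - 46)**2 = (((25 + 3*(-3))/(8 - 3) - 42)*(15 - 12) - 46)**2 = (((25 - 9)/5 - 42)*3 - 46)**2 = (((1/5)*16 - 42)*3 - 46)**2 = ((16/5 - 42)*3 - 46)**2 = (-194/5*3 - 46)**2 = (-582/5 - 46)**2 = (-812/5)**2 = 659344/25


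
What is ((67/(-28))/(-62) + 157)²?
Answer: 74321119161/3013696 ≈ 24661.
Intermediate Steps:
((67/(-28))/(-62) + 157)² = ((67*(-1/28))*(-1/62) + 157)² = (-67/28*(-1/62) + 157)² = (67/1736 + 157)² = (272619/1736)² = 74321119161/3013696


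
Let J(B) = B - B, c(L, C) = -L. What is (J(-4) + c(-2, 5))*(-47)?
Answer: -94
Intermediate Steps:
J(B) = 0
(J(-4) + c(-2, 5))*(-47) = (0 - 1*(-2))*(-47) = (0 + 2)*(-47) = 2*(-47) = -94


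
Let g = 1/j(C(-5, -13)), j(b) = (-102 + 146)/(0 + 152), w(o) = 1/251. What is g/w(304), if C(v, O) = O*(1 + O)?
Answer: 9538/11 ≈ 867.09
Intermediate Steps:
w(o) = 1/251
j(b) = 11/38 (j(b) = 44/152 = 44*(1/152) = 11/38)
g = 38/11 (g = 1/(11/38) = 38/11 ≈ 3.4545)
g/w(304) = 38/(11*(1/251)) = (38/11)*251 = 9538/11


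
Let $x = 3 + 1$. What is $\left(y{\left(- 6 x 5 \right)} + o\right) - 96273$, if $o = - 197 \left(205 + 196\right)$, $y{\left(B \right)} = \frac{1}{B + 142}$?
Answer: $- \frac{3855939}{22} \approx -1.7527 \cdot 10^{5}$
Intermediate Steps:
$x = 4$
$y{\left(B \right)} = \frac{1}{142 + B}$
$o = -78997$ ($o = \left(-197\right) 401 = -78997$)
$\left(y{\left(- 6 x 5 \right)} + o\right) - 96273 = \left(\frac{1}{142 + \left(-6\right) 4 \cdot 5} - 78997\right) - 96273 = \left(\frac{1}{142 - 120} - 78997\right) - 96273 = \left(\frac{1}{22} - 78997\right) - 96273 = - \frac{1737933}{22} - 96273 = - \frac{3855939}{22}$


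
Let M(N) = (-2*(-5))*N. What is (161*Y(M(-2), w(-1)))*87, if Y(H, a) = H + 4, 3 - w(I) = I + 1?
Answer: -224112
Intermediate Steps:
M(N) = 10*N
w(I) = 2 - I (w(I) = 3 - (I + 1) = 3 - (1 + I) = 3 + (-1 - I) = 2 - I)
Y(H, a) = 4 + H
(161*Y(M(-2), w(-1)))*87 = (161*(4 + 10*(-2)))*87 = (161*(4 - 20))*87 = (161*(-16))*87 = -2576*87 = -224112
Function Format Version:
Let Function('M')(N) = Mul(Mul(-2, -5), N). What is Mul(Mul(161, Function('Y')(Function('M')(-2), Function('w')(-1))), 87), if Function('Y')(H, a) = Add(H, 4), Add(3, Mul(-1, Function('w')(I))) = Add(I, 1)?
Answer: -224112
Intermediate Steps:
Function('M')(N) = Mul(10, N)
Function('w')(I) = Add(2, Mul(-1, I)) (Function('w')(I) = Add(3, Mul(-1, Add(I, 1))) = Add(3, Mul(-1, Add(1, I))) = Add(3, Add(-1, Mul(-1, I))) = Add(2, Mul(-1, I)))
Function('Y')(H, a) = Add(4, H)
Mul(Mul(161, Function('Y')(Function('M')(-2), Function('w')(-1))), 87) = Mul(Mul(161, Add(4, Mul(10, -2))), 87) = Mul(Mul(161, Add(4, -20)), 87) = Mul(Mul(161, -16), 87) = Mul(-2576, 87) = -224112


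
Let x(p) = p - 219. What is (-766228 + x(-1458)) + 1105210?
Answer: 337305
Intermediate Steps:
x(p) = -219 + p
(-766228 + x(-1458)) + 1105210 = (-766228 + (-219 - 1458)) + 1105210 = (-766228 - 1677) + 1105210 = -767905 + 1105210 = 337305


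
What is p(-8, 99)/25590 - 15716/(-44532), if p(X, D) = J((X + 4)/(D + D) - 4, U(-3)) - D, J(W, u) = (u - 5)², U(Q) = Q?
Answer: 6676897/18992898 ≈ 0.35155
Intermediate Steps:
J(W, u) = (-5 + u)²
p(X, D) = 64 - D (p(X, D) = (-5 - 3)² - D = (-8)² - D = 64 - D)
p(-8, 99)/25590 - 15716/(-44532) = (64 - 1*99)/25590 - 15716/(-44532) = (64 - 99)*(1/25590) - 15716*(-1/44532) = -35*1/25590 + 3929/11133 = -7/5118 + 3929/11133 = 6676897/18992898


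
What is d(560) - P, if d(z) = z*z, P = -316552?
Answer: 630152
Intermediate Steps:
d(z) = z²
d(560) - P = 560² - 1*(-316552) = 313600 + 316552 = 630152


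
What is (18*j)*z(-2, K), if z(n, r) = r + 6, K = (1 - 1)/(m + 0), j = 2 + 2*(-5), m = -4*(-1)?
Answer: -864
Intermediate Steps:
m = 4
j = -8 (j = 2 - 10 = -8)
K = 0 (K = (1 - 1)/(4 + 0) = 0/4 = 0*(1/4) = 0)
z(n, r) = 6 + r
(18*j)*z(-2, K) = (18*(-8))*(6 + 0) = -144*6 = -864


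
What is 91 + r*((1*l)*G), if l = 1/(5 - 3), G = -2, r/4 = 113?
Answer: -361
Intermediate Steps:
r = 452 (r = 4*113 = 452)
l = 1/2 ≈ 0.50000
91 + r*((1*l)*G) = 91 + 452*((1*(1/2))*(-2)) = 91 + 452*((1/2)*(-2)) = 91 + 452*(-1) = 91 - 452 = -361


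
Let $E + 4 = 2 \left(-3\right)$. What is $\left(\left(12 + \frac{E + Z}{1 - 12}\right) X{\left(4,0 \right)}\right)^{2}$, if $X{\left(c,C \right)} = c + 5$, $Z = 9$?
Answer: $\frac{1432809}{121} \approx 11841.0$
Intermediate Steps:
$X{\left(c,C \right)} = 5 + c$
$E = -10$ ($E = -4 + 2 \left(-3\right) = -4 - 6 = -10$)
$\left(\left(12 + \frac{E + Z}{1 - 12}\right) X{\left(4,0 \right)}\right)^{2} = \left(\left(12 + \frac{-10 + 9}{1 - 12}\right) \left(5 + 4\right)\right)^{2} = \left(\left(12 - \frac{1}{-11}\right) 9\right)^{2} = \left(\left(12 - - \frac{1}{11}\right) 9\right)^{2} = \left(\left(12 + \frac{1}{11}\right) 9\right)^{2} = \left(\frac{133}{11} \cdot 9\right)^{2} = \left(\frac{1197}{11}\right)^{2} = \frac{1432809}{121}$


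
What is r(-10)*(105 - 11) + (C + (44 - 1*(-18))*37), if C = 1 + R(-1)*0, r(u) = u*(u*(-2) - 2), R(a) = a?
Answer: -14625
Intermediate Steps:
r(u) = u*(-2 - 2*u) (r(u) = u*(-2*u - 2) = u*(-2 - 2*u))
C = 1 (C = 1 - 1*0 = 1 + 0 = 1)
r(-10)*(105 - 11) + (C + (44 - 1*(-18))*37) = (-2*(-10)*(1 - 10))*(105 - 11) + (1 + (44 - 1*(-18))*37) = -2*(-10)*(-9)*94 + (1 + (44 + 18)*37) = -180*94 + (1 + 62*37) = -16920 + (1 + 2294) = -16920 + 2295 = -14625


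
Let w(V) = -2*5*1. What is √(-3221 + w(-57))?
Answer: 3*I*√359 ≈ 56.842*I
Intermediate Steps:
w(V) = -10 (w(V) = -10*1 = -10)
√(-3221 + w(-57)) = √(-3221 - 10) = √(-3231) = 3*I*√359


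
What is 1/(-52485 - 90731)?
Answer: -1/143216 ≈ -6.9825e-6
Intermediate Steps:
1/(-52485 - 90731) = 1/(-143216) = -1/143216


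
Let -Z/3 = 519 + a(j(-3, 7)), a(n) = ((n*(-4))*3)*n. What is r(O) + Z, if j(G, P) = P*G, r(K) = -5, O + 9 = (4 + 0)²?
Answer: 14314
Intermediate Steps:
O = 7 (O = -9 + (4 + 0)² = -9 + 4² = -9 + 16 = 7)
j(G, P) = G*P
a(n) = -12*n² (a(n) = (-4*n*3)*n = (-12*n)*n = -12*n²)
Z = 14319 (Z = -3*(519 - 12*(-3*7)²) = -3*(519 - 12*(-21)²) = -3*(519 - 12*441) = -3*(519 - 5292) = -3*(-4773) = 14319)
r(O) + Z = -5 + 14319 = 14314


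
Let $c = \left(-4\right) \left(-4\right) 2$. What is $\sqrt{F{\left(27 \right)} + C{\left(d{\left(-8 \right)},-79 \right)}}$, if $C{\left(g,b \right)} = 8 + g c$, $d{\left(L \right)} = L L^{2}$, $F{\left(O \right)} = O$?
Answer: $i \sqrt{16349} \approx 127.86 i$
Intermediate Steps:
$c = 32$ ($c = 16 \cdot 2 = 32$)
$d{\left(L \right)} = L^{3}$
$C{\left(g,b \right)} = 8 + 32 g$ ($C{\left(g,b \right)} = 8 + g 32 = 8 + 32 g$)
$\sqrt{F{\left(27 \right)} + C{\left(d{\left(-8 \right)},-79 \right)}} = \sqrt{27 + \left(8 + 32 \left(-8\right)^{3}\right)} = \sqrt{27 + \left(8 + 32 \left(-512\right)\right)} = \sqrt{27 + \left(8 - 16384\right)} = \sqrt{27 - 16376} = \sqrt{-16349} = i \sqrt{16349}$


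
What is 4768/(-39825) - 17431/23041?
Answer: -804049063/917607825 ≈ -0.87624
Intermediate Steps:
4768/(-39825) - 17431/23041 = 4768*(-1/39825) - 17431*1/23041 = -4768/39825 - 17431/23041 = -804049063/917607825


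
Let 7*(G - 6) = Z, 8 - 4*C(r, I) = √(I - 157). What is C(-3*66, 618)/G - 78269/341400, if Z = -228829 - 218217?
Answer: -8747833919/38151791400 + 7*√461/1788016 ≈ -0.22921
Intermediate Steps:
C(r, I) = 2 - √(-157 + I)/4 (C(r, I) = 2 - √(I - 157)/4 = 2 - √(-157 + I)/4)
Z = -447046
G = -447004/7 (G = 6 + (⅐)*(-447046) = 6 - 447046/7 = -447004/7 ≈ -63858.)
C(-3*66, 618)/G - 78269/341400 = (2 - √(-157 + 618)/4)/(-447004/7) - 78269/341400 = (2 - √461/4)*(-7/447004) - 78269*1/341400 = (-7/223502 + 7*√461/1788016) - 78269/341400 = -8747833919/38151791400 + 7*√461/1788016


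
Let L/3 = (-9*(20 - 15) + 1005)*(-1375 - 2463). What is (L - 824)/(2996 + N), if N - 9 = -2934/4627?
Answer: -51148079528/13901201 ≈ -3679.4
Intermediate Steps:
N = 38709/4627 (N = 9 - 2934/4627 = 38709/4627 ≈ 8.3659)
L = -11053440 (L = 3*((-9*(20 - 15) + 1005)*(-1375 - 2463)) = 3*((-9*5 + 1005)*(-3838)) = 3*((-45 + 1005)*(-3838)) = 3*(960*(-3838)) = 3*(-3684480) = -11053440)
(L - 824)/(2996 + N) = (-11053440 - 824)/(2996 + 38709/4627) = -11054264/13901201/4627 = -11054264*4627/13901201 = -51148079528/13901201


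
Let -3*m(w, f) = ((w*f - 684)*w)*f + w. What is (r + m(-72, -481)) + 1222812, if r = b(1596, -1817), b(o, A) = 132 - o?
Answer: -390674340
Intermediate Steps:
r = -1464 (r = 132 - 1*1596 = 132 - 1596 = -1464)
m(w, f) = -w/3 - f*w*(-684 + f*w)/3 (m(w, f) = -(((w*f - 684)*w)*f + w)/3 = -(((f*w - 684)*w)*f + w)/3 = -(((-684 + f*w)*w)*f + w)/3 = -((w*(-684 + f*w))*f + w)/3 = -(f*w*(-684 + f*w) + w)/3 = -(w + f*w*(-684 + f*w))/3 = -w/3 - f*w*(-684 + f*w)/3)
(r + m(-72, -481)) + 1222812 = (-1464 + (⅓)*(-72)*(-1 + 684*(-481) - 1*(-72)*(-481)²)) + 1222812 = (-1464 + (⅓)*(-72)*(-1 - 329004 - 1*(-72)*231361)) + 1222812 = (-1464 + (⅓)*(-72)*(-1 - 329004 + 16657992)) + 1222812 = (-1464 + (⅓)*(-72)*16328987) + 1222812 = (-1464 - 391895688) + 1222812 = -391897152 + 1222812 = -390674340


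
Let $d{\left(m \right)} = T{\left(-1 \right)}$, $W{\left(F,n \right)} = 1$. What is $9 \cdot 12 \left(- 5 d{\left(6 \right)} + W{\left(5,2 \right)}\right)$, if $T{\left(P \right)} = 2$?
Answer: $-972$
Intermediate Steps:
$d{\left(m \right)} = 2$
$9 \cdot 12 \left(- 5 d{\left(6 \right)} + W{\left(5,2 \right)}\right) = 9 \cdot 12 \left(\left(-5\right) 2 + 1\right) = 108 \left(-10 + 1\right) = 108 \left(-9\right) = -972$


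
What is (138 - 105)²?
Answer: 1089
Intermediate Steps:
(138 - 105)² = 33² = 1089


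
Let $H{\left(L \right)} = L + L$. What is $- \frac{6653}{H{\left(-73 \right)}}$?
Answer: $\frac{6653}{146} \approx 45.568$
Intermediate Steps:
$H{\left(L \right)} = 2 L$
$- \frac{6653}{H{\left(-73 \right)}} = - \frac{6653}{2 \left(-73\right)} = - \frac{6653}{-146} = \left(-6653\right) \left(- \frac{1}{146}\right) = \frac{6653}{146}$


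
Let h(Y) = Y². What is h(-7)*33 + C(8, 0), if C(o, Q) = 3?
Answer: 1620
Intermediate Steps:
h(-7)*33 + C(8, 0) = (-7)²*33 + 3 = 49*33 + 3 = 1617 + 3 = 1620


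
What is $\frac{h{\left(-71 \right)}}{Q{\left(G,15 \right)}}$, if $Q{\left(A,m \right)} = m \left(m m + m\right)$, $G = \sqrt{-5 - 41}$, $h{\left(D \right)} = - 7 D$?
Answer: $\frac{497}{3600} \approx 0.13806$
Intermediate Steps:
$G = i \sqrt{46}$ ($G = \sqrt{-46} = i \sqrt{46} \approx 6.7823 i$)
$Q{\left(A,m \right)} = m \left(m + m^{2}\right)$ ($Q{\left(A,m \right)} = m \left(m^{2} + m\right) = m \left(m + m^{2}\right)$)
$\frac{h{\left(-71 \right)}}{Q{\left(G,15 \right)}} = \frac{\left(-7\right) \left(-71\right)}{15^{2} \left(1 + 15\right)} = \frac{497}{225 \cdot 16} = \frac{497}{3600}$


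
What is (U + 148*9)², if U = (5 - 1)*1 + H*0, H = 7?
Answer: 1784896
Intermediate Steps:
U = 4 (U = (5 - 1)*1 + 7*0 = 4*1 + 0 = 4 + 0 = 4)
(U + 148*9)² = (4 + 148*9)² = (4 + 1332)² = 1336² = 1784896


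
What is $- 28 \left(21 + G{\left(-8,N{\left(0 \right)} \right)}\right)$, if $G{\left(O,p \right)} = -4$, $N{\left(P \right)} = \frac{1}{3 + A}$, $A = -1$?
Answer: $-476$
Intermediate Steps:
$N{\left(P \right)} = \frac{1}{2}$ ($N{\left(P \right)} = \frac{1}{3 - 1} = \frac{1}{2}$)
$- 28 \left(21 + G{\left(-8,N{\left(0 \right)} \right)}\right) = - 28 \left(21 - 4\right) = \left(-28\right) 17 = -476$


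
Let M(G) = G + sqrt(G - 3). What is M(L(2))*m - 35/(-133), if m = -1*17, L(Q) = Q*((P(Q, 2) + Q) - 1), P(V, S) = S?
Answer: -1933/19 - 17*sqrt(3) ≈ -131.18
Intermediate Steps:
L(Q) = Q*(1 + Q) (L(Q) = Q*((2 + Q) - 1) = Q*(1 + Q))
m = -17
M(G) = G + sqrt(-3 + G)
M(L(2))*m - 35/(-133) = (2*(1 + 2) + sqrt(-3 + 2*(1 + 2)))*(-17) - 35/(-133) = (2*3 + sqrt(-3 + 2*3))*(-17) - 35*(-1/133) = (6 + sqrt(-3 + 6))*(-17) + 5/19 = (6 + sqrt(3))*(-17) + 5/19 = (-102 - 17*sqrt(3)) + 5/19 = -1933/19 - 17*sqrt(3)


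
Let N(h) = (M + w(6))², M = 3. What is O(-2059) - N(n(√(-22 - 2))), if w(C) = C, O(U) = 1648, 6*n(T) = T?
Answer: 1567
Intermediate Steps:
n(T) = T/6
N(h) = 81 (N(h) = (3 + 6)² = 9² = 81)
O(-2059) - N(n(√(-22 - 2))) = 1648 - 1*81 = 1648 - 81 = 1567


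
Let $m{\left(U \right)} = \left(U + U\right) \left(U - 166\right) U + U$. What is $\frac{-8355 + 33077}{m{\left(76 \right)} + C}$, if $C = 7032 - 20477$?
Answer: $- \frac{24722}{1053049} \approx -0.023477$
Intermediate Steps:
$C = -13445$ ($C = 7032 - 20477 = -13445$)
$m{\left(U \right)} = U + 2 U^{2} \left(-166 + U\right)$ ($m{\left(U \right)} = 2 U \left(-166 + U\right) U + U = 2 U^{2} \left(-166 + U\right) + U = U + 2 U^{2} \left(-166 + U\right)$)
$\frac{-8355 + 33077}{m{\left(76 \right)} + C} = \frac{-8355 + 33077}{76 \left(1 - 25232 + 2 \cdot 76^{2}\right) - 13445} = \frac{24722}{76 \left(1 - 25232 + 2 \cdot 5776\right) - 13445} = \frac{24722}{76 \left(1 - 25232 + 11552\right) - 13445} = \frac{24722}{76 \left(-13679\right) - 13445} = \frac{24722}{-1039604 - 13445} = \frac{24722}{-1053049} = 24722 \left(- \frac{1}{1053049}\right) = - \frac{24722}{1053049}$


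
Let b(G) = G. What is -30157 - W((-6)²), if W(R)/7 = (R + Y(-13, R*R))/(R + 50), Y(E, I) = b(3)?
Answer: -2593775/86 ≈ -30160.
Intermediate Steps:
Y(E, I) = 3
W(R) = 7*(3 + R)/(50 + R) (W(R) = 7*((R + 3)/(R + 50)) = 7*((3 + R)/(50 + R)) = 7*(3 + R)/(50 + R))
-30157 - W((-6)²) = -30157 - 7*(3 + (-6)²)/(50 + (-6)²) = -30157 - 7*(3 + 36)/(50 + 36) = -30157 - 7*39/86 = -30157 - 1*273/86 = -30157 - 273/86 = -2593775/86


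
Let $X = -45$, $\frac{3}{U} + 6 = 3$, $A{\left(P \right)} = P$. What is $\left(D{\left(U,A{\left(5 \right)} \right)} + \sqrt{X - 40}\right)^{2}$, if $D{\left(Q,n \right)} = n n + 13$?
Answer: $\left(38 + i \sqrt{85}\right)^{2} \approx 1359.0 + 700.69 i$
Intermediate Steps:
$U = -1$ ($U = \frac{3}{-6 + 3} = \frac{3}{-3} = 3 \left(- \frac{1}{3}\right) = -1$)
$D{\left(Q,n \right)} = 13 + n^{2}$ ($D{\left(Q,n \right)} = n^{2} + 13 = 13 + n^{2}$)
$\left(D{\left(U,A{\left(5 \right)} \right)} + \sqrt{X - 40}\right)^{2} = \left(\left(13 + 5^{2}\right) + \sqrt{-45 - 40}\right)^{2} = \left(\left(13 + 25\right) + \sqrt{-85}\right)^{2} = \left(38 + i \sqrt{85}\right)^{2}$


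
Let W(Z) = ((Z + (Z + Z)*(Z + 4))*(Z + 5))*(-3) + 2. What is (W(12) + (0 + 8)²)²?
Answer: 405216900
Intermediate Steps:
W(Z) = 2 - 3*(5 + Z)*(Z + 2*Z*(4 + Z)) (W(Z) = ((Z + (2*Z)*(4 + Z))*(5 + Z))*(-3) + 2 = ((Z + 2*Z*(4 + Z))*(5 + Z))*(-3) + 2 = ((5 + Z)*(Z + 2*Z*(4 + Z)))*(-3) + 2 = -3*(5 + Z)*(Z + 2*Z*(4 + Z)) + 2 = 2 - 3*(5 + Z)*(Z + 2*Z*(4 + Z)))
(W(12) + (0 + 8)²)² = ((2 - 135*12 - 57*12² - 6*12³) + (0 + 8)²)² = ((2 - 1620 - 57*144 - 6*1728) + 8²)² = ((2 - 1620 - 8208 - 10368) + 64)² = (-20194 + 64)² = (-20130)² = 405216900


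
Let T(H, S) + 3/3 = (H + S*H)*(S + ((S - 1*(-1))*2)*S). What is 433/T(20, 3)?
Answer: 433/2159 ≈ 0.20056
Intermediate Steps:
T(H, S) = -1 + (H + H*S)*(S + S*(2 + 2*S)) (T(H, S) = -1 + (H + S*H)*(S + ((S - 1*(-1))*2)*S) = -1 + (H + H*S)*(S + ((S + 1)*2)*S) = -1 + (H + H*S)*(S + ((1 + S)*2)*S) = -1 + (H + H*S)*(S + (2 + 2*S)*S) = -1 + (H + H*S)*(S + S*(2 + 2*S)))
433/T(20, 3) = 433/(-1 + 2*20*3**3 + 3*20*3 + 5*20*3**2) = 433/(-1 + 2*20*27 + 180 + 5*20*9) = 433/(-1 + 1080 + 180 + 900) = 433/2159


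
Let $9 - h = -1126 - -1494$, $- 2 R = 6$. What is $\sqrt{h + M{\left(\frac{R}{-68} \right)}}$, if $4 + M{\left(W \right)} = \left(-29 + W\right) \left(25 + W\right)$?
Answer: $\frac{i \sqrt{5031719}}{68} \approx 32.987 i$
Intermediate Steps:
$R = -3$ ($R = \left(- \frac{1}{2}\right) 6 = -3$)
$M{\left(W \right)} = -4 + \left(-29 + W\right) \left(25 + W\right)$
$h = -359$ ($h = 9 - \left(-1126 - -1494\right) = 9 - \left(-1126 + 1494\right) = 9 - 368 = -359$)
$\sqrt{h + M{\left(\frac{R}{-68} \right)}} = \sqrt{-359 - \left(729 - \frac{9}{4624} + 4 \left(-3\right) \frac{1}{-68}\right)} = \sqrt{-359 - \left(729 - \frac{9}{4624} + 4 \left(-3\right) \left(- \frac{1}{68}\right)\right)} = \sqrt{-359 - \left(\frac{12396}{17} - \frac{9}{4624}\right)} = \sqrt{-359 - \frac{3371703}{4624}} = \sqrt{- \frac{5031719}{4624}} = \frac{i \sqrt{5031719}}{68}$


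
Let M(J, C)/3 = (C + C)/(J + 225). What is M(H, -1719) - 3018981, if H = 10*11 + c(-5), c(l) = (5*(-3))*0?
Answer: -1011368949/335 ≈ -3.0190e+6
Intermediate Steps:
c(l) = 0 (c(l) = -15*0 = 0)
H = 110 (H = 10*11 + 0 = 110 + 0 = 110)
M(J, C) = 6*C/(225 + J) (M(J, C) = 3*((C + C)/(J + 225)) = 3*((2*C)/(225 + J)) = 3*(2*C/(225 + J)) = 6*C/(225 + J))
M(H, -1719) - 3018981 = 6*(-1719)/(225 + 110) - 3018981 = 6*(-1719)/335 - 3018981 = 6*(-1719)*(1/335) - 3018981 = -10314/335 - 3018981 = -1011368949/335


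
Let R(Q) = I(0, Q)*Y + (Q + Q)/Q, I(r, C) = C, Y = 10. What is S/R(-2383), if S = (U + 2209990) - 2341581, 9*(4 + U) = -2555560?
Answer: 162605/9324 ≈ 17.439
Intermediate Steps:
U = -2555596/9 (U = -4 + (⅑)*(-2555560) = -4 - 2555560/9 = -2555596/9 ≈ -2.8396e+5)
S = -3739915/9 (S = (-2555596/9 + 2209990) - 2341581 = 17334314/9 - 2341581 = -3739915/9 ≈ -4.1555e+5)
R(Q) = 2 + 10*Q (R(Q) = Q*10 + (Q + Q)/Q = 10*Q + (2*Q)/Q = 10*Q + 2 = 2 + 10*Q)
S/R(-2383) = -3739915/(9*(2 + 10*(-2383))) = -3739915/(9*(2 - 23830)) = -3739915/9/(-23828) = -3739915/9*(-1/23828) = 162605/9324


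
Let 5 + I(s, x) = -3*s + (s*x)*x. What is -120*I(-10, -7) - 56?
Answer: 55744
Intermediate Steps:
I(s, x) = -5 - 3*s + s*x² (I(s, x) = -5 + (-3*s + (s*x)*x) = -5 + (-3*s + s*x²) = -5 - 3*s + s*x²)
-120*I(-10, -7) - 56 = -120*(-5 - 3*(-10) - 10*(-7)²) - 56 = -120*(-5 + 30 - 10*49) - 56 = -120*(-5 + 30 - 490) - 56 = -120*(-465) - 56 = 55800 - 56 = 55744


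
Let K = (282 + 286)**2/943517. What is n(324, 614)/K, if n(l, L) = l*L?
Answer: 23462437239/40328 ≈ 5.8179e+5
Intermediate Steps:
n(l, L) = L*l
K = 322624/943517 (K = 568**2*(1/943517) = 322624*(1/943517) = 322624/943517 ≈ 0.34194)
n(324, 614)/K = (614*324)/(322624/943517) = 198936*(943517/322624) = 23462437239/40328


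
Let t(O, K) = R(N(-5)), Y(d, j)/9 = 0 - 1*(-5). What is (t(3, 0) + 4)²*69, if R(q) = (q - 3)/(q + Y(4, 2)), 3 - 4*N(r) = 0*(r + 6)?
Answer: 4007589/3721 ≈ 1077.0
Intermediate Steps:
N(r) = ¾ (N(r) = ¾ - 0*(r + 6) = ¾ - 0*(6 + r) = ¾ - ¼*0 = ¾ + 0 = ¾)
Y(d, j) = 45 (Y(d, j) = 9*(0 - 1*(-5)) = 9*(0 + 5) = 9*5 = 45)
R(q) = (-3 + q)/(45 + q) (R(q) = (q - 3)/(q + 45) = (-3 + q)/(45 + q))
t(O, K) = -3/61 (t(O, K) = (-3 + ¾)/(45 + ¾) = -9/4/(183/4) = (4/183)*(-9/4) = -3/61)
(t(3, 0) + 4)²*69 = (-3/61 + 4)²*69 = (241/61)²*69 = (58081/3721)*69 = 4007589/3721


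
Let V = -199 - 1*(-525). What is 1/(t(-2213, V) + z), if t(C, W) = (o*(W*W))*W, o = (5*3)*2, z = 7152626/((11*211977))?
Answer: 2331747/2423569525154786 ≈ 9.6211e-10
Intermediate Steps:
V = 326 (V = -199 + 525 = 326)
z = 7152626/2331747 ≈ 3.0675
o = 30 (o = 15*2 = 30)
t(C, W) = 30*W³ (t(C, W) = (30*(W*W))*W = (30*W²)*W = 30*W³)
1/(t(-2213, V) + z) = 1/(30*326³ + 7152626/2331747) = 1/(30*34645976 + 7152626/2331747) = 1/(1039379280 + 7152626/2331747) = 1/(2423569525154786/2331747) = 2331747/2423569525154786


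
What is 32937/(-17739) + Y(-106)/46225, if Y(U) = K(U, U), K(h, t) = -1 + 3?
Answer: -507492449/273328425 ≈ -1.8567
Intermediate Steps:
K(h, t) = 2
Y(U) = 2
32937/(-17739) + Y(-106)/46225 = 32937/(-17739) + 2/46225 = 32937*(-1/17739) + 2*(1/46225) = -10979/5913 + 2/46225 = -507492449/273328425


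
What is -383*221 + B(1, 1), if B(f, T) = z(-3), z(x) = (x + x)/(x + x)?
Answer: -84642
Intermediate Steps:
z(x) = 1 (z(x) = (2*x)/((2*x)) = (2*x)*(1/(2*x)) = 1)
B(f, T) = 1
-383*221 + B(1, 1) = -383*221 + 1 = -84643 + 1 = -84642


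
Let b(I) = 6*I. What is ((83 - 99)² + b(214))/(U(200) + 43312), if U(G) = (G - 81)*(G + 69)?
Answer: 1540/75323 ≈ 0.020445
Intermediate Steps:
U(G) = (-81 + G)*(69 + G)
((83 - 99)² + b(214))/(U(200) + 43312) = ((83 - 99)² + 6*214)/((-5589 + 200² - 12*200) + 43312) = ((-16)² + 1284)/((-5589 + 40000 - 2400) + 43312) = (256 + 1284)/(32011 + 43312) = 1540/75323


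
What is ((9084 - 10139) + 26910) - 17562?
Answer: 8293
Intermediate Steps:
((9084 - 10139) + 26910) - 17562 = (-1055 + 26910) - 17562 = 25855 - 17562 = 8293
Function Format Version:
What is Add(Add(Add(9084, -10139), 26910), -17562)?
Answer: 8293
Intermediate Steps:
Add(Add(Add(9084, -10139), 26910), -17562) = Add(Add(-1055, 26910), -17562) = Add(25855, -17562) = 8293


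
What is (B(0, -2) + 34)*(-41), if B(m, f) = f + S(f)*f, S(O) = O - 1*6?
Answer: -1968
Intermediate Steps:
S(O) = -6 + O (S(O) = O - 6 = -6 + O)
B(m, f) = f + f*(-6 + f) (B(m, f) = f + (-6 + f)*f = f + f*(-6 + f))
(B(0, -2) + 34)*(-41) = (-2*(-5 - 2) + 34)*(-41) = (-2*(-7) + 34)*(-41) = (14 + 34)*(-41) = 48*(-41) = -1968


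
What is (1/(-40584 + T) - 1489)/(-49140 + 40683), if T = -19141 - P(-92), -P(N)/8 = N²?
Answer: 3964214/22515353 ≈ 0.17607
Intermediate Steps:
P(N) = -8*N²
T = 48571 (T = -19141 - (-8)*(-92)² = -19141 - (-8)*8464 = -19141 - 1*(-67712) = -19141 + 67712 = 48571)
(1/(-40584 + T) - 1489)/(-49140 + 40683) = (1/(-40584 + 48571) - 1489)/(-49140 + 40683) = (1/7987 - 1489)/(-8457) = (1/7987 - 1489)*(-1/8457) = -11892642/7987*(-1/8457) = 3964214/22515353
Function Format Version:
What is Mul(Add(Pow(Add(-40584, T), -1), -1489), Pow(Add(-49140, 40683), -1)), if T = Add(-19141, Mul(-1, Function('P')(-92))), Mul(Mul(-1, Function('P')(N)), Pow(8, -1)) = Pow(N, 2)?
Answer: Rational(3964214, 22515353) ≈ 0.17607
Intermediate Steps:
Function('P')(N) = Mul(-8, Pow(N, 2))
T = 48571 (T = Add(-19141, Mul(-1, Mul(-8, Pow(-92, 2)))) = Add(-19141, Mul(-1, Mul(-8, 8464))) = Add(-19141, Mul(-1, -67712)) = Add(-19141, 67712) = 48571)
Mul(Add(Pow(Add(-40584, T), -1), -1489), Pow(Add(-49140, 40683), -1)) = Mul(Add(Pow(Add(-40584, 48571), -1), -1489), Pow(Add(-49140, 40683), -1)) = Mul(Add(Pow(7987, -1), -1489), Pow(-8457, -1)) = Mul(Add(Rational(1, 7987), -1489), Rational(-1, 8457)) = Mul(Rational(-11892642, 7987), Rational(-1, 8457)) = Rational(3964214, 22515353)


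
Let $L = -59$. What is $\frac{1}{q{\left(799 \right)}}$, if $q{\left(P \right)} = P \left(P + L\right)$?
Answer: $\frac{1}{591260} \approx 1.6913 \cdot 10^{-6}$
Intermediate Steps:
$q{\left(P \right)} = P \left(-59 + P\right)$ ($q{\left(P \right)} = P \left(P - 59\right) = P \left(-59 + P\right)$)
$\frac{1}{q{\left(799 \right)}} = \frac{1}{799 \left(-59 + 799\right)} = \frac{1}{799 \cdot 740} = \frac{1}{591260}$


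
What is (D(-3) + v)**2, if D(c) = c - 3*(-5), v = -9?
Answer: 9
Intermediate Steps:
D(c) = 15 + c (D(c) = c + 15 = 15 + c)
(D(-3) + v)**2 = ((15 - 3) - 9)**2 = (12 - 9)**2 = 3**2 = 9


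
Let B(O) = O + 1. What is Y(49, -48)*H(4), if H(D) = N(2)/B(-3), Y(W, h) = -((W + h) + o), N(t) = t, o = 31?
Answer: 32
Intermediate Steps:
B(O) = 1 + O
Y(W, h) = -31 - W - h (Y(W, h) = -((W + h) + 31) = -(31 + W + h) = -31 - W - h)
H(D) = -1 (H(D) = 2/(1 - 3) = 2/(-2) = 2*(-½) = -1)
Y(49, -48)*H(4) = (-31 - 1*49 - 1*(-48))*(-1) = (-31 - 49 + 48)*(-1) = -32*(-1) = 32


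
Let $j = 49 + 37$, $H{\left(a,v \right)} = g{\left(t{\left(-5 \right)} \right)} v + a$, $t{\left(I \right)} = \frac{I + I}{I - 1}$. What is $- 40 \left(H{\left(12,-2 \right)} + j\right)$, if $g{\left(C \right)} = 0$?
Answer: $-3920$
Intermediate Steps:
$t{\left(I \right)} = \frac{2 I}{-1 + I}$
$H{\left(a,v \right)} = a$ ($H{\left(a,v \right)} = 0 v + a = 0 + a = a$)
$j = 86$
$- 40 \left(H{\left(12,-2 \right)} + j\right) = - 40 \left(12 + 86\right) = \left(-40\right) 98 = -3920$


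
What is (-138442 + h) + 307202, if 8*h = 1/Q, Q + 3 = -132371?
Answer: 178715489919/1058992 ≈ 1.6876e+5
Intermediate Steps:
Q = -132374 (Q = -3 - 132371 = -132374)
h = -1/1058992 (h = (⅛)/(-132374) = (⅛)*(-1/132374) = -1/1058992 ≈ -9.4429e-7)
(-138442 + h) + 307202 = (-138442 - 1/1058992) + 307202 = -146608970465/1058992 + 307202 = 178715489919/1058992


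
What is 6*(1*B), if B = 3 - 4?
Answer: -6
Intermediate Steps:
B = -1
6*(1*B) = 6*(1*(-1)) = 6*(-1) = -6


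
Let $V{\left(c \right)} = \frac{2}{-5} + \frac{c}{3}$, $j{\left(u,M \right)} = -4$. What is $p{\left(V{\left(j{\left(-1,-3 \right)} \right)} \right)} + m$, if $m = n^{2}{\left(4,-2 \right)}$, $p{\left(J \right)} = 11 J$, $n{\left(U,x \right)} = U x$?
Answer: $\frac{674}{15} \approx 44.933$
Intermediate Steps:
$V{\left(c \right)} = - \frac{2}{5} + \frac{c}{3}$ ($V{\left(c \right)} = 2 \left(- \frac{1}{5}\right) + c \frac{1}{3} = - \frac{2}{5} + \frac{c}{3}$)
$m = 64$ ($m = \left(4 \left(-2\right)\right)^{2} = \left(-8\right)^{2} = 64$)
$p{\left(V{\left(j{\left(-1,-3 \right)} \right)} \right)} + m = 11 \left(- \frac{2}{5} + \frac{1}{3} \left(-4\right)\right) + 64 = 11 \left(- \frac{2}{5} - \frac{4}{3}\right) + 64 = 11 \left(- \frac{26}{15}\right) + 64 = - \frac{286}{15} + 64 = \frac{674}{15}$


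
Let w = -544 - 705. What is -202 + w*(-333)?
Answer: 415715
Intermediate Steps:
w = -1249
-202 + w*(-333) = -202 - 1249*(-333) = -202 + 415917 = 415715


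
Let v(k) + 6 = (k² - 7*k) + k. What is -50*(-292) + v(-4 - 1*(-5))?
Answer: 14589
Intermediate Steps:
v(k) = -6 + k² - 6*k (v(k) = -6 + ((k² - 7*k) + k) = -6 + (k² - 6*k) = -6 + k² - 6*k)
-50*(-292) + v(-4 - 1*(-5)) = -50*(-292) + (-6 + (-4 - 1*(-5))² - 6*(-4 - 1*(-5))) = 14600 + (-6 + (-4 + 5)² - 6*(-4 + 5)) = 14600 + (-6 + 1² - 6*1) = 14600 + (-6 + 1 - 6) = 14600 - 11 = 14589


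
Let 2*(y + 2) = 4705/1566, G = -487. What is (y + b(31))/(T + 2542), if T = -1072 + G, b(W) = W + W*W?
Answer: 3105385/3078756 ≈ 1.0086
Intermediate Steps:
b(W) = W + W²
T = -1559 (T = -1072 - 487 = -1559)
y = -1559/3132 (y = -2 + (4705/1566)/2 = -2 + (4705*(1/1566))/2 = -2 + (½)*(4705/1566) = -2 + 4705/3132 = -1559/3132 ≈ -0.49777)
(y + b(31))/(T + 2542) = (-1559/3132 + 31*(1 + 31))/(-1559 + 2542) = (-1559/3132 + 31*32)/983 = (-1559/3132 + 992)*(1/983) = (3105385/3132)*(1/983) = 3105385/3078756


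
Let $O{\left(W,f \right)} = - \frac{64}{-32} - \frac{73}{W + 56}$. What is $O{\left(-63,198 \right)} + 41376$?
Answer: $\frac{289719}{7} \approx 41388.0$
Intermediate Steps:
$O{\left(W,f \right)} = 2 - \frac{73}{56 + W}$ ($O{\left(W,f \right)} = \left(-64\right) \left(- \frac{1}{32}\right) - \frac{73}{56 + W} = 2 - \frac{73}{56 + W}$)
$O{\left(-63,198 \right)} + 41376 = \frac{39 + 2 \left(-63\right)}{56 - 63} + 41376 = \frac{39 - 126}{-7} + 41376 = \left(- \frac{1}{7}\right) \left(-87\right) + 41376 = \frac{87}{7} + 41376 = \frac{289719}{7}$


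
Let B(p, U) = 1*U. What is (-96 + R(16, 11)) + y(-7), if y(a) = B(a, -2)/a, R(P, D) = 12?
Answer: -586/7 ≈ -83.714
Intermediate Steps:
B(p, U) = U
y(a) = -2/a
(-96 + R(16, 11)) + y(-7) = (-96 + 12) - 2/(-7) = -84 - 2*(-⅐) = -84 + 2/7 = -586/7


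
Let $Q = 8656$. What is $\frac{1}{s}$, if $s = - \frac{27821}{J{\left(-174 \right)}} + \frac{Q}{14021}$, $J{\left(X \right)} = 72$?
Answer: $- \frac{1009512}{389455009} \approx -0.0025921$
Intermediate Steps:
$s = - \frac{389455009}{1009512}$ ($s = - \frac{27821}{72} + \frac{8656}{14021} = - \frac{389455009}{1009512} \approx -385.79$)
$\frac{1}{s} = \frac{1}{- \frac{389455009}{1009512}} = - \frac{1009512}{389455009}$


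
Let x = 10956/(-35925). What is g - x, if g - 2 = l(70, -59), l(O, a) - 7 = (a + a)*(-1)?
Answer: 1524477/11975 ≈ 127.30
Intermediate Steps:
l(O, a) = 7 - 2*a (l(O, a) = 7 + (a + a)*(-1) = 7 + (2*a)*(-1) = 7 - 2*a)
x = -3652/11975 (x = 10956*(-1/35925) = -3652/11975 ≈ -0.30497)
g = 127 (g = 2 + (7 - 2*(-59)) = 2 + (7 + 118) = 2 + 125 = 127)
g - x = 127 - 1*(-3652/11975) = 127 + 3652/11975 = 1524477/11975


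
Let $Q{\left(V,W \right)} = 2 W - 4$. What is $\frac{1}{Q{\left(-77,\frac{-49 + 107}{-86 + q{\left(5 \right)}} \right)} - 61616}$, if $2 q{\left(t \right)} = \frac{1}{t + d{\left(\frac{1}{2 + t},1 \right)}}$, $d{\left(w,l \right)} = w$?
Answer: $- \frac{6185}{381128052} \approx -1.6228 \cdot 10^{-5}$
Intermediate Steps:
$q{\left(t \right)} = \frac{1}{2 \left(t + \frac{1}{2 + t}\right)}$
$Q{\left(V,W \right)} = -4 + 2 W$
$\frac{1}{Q{\left(-77,\frac{-49 + 107}{-86 + q{\left(5 \right)}} \right)} - 61616} = \frac{1}{\left(-4 + 2 \frac{-49 + 107}{-86 + \frac{2 + 5}{2 \left(1 + 5 \left(2 + 5\right)\right)}}\right) - 61616} = \frac{1}{\left(-4 + 2 \frac{58}{-86 + \frac{1}{2} \frac{1}{1 + 5 \cdot 7} \cdot 7}\right) - 61616} = \frac{1}{\left(-4 + 2 \frac{58}{-86 + \frac{1}{2} \frac{1}{1 + 35} \cdot 7}\right) - 61616} = \frac{1}{\left(-4 + 2 \frac{58}{-86 + \frac{1}{2} \cdot \frac{1}{36} \cdot 7}\right) - 61616} = \frac{1}{\left(-4 + 2 \frac{58}{-86 + \frac{7}{72}}\right) - 61616} = \frac{1}{\left(-4 + 2 \frac{58}{- \frac{6185}{72}}\right) - 61616} = \frac{1}{\left(-4 + 2 \cdot 58 \left(- \frac{72}{6185}\right)\right) - 61616} = \frac{1}{\left(-4 + 2 \left(- \frac{4176}{6185}\right)\right) - 61616} = \frac{1}{\left(-4 - \frac{8352}{6185}\right) - 61616} = \frac{1}{- \frac{33092}{6185} - 61616} = \frac{1}{- \frac{381128052}{6185}} = - \frac{6185}{381128052}$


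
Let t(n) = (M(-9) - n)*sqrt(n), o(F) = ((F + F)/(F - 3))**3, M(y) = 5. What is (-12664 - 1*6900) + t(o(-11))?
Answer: -19564 + 4224*sqrt(77)/16807 ≈ -19562.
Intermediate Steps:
o(F) = 8*F**3/(-3 + F)**3 (o(F) = ((2*F)/(-3 + F))**3 = (2*F/(-3 + F))**3 = 8*F**3/(-3 + F)**3)
t(n) = sqrt(n)*(5 - n) (t(n) = (5 - n)*sqrt(n) = sqrt(n)*(5 - n))
(-12664 - 1*6900) + t(o(-11)) = (-12664 - 1*6900) + sqrt(8*(-11)**3/(-3 - 11)**3)*(5 - 8*(-11)**3/(-3 - 11)**3) = (-12664 - 6900) + sqrt(8*(-1331)/(-14)**3)*(5 - 8*(-1331)/(-14)**3) = -19564 + sqrt(8*(-1331)*(-1/2744))*(5 - 8*(-1331)*(-1)/2744) = -19564 + sqrt(1331/343)*(5 - 1*1331/343) = -19564 + (11*sqrt(77)/49)*(5 - 1331/343) = -19564 + (11*sqrt(77)/49)*(384/343) = -19564 + 4224*sqrt(77)/16807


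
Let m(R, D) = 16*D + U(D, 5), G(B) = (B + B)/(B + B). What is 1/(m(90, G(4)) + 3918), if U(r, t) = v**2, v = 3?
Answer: 1/3943 ≈ 0.00025361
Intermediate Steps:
U(r, t) = 9 (U(r, t) = 3**2 = 9)
G(B) = 1 (G(B) = (2*B)/((2*B)) = (2*B)*(1/(2*B)) = 1)
m(R, D) = 9 + 16*D (m(R, D) = 16*D + 9 = 9 + 16*D)
1/(m(90, G(4)) + 3918) = 1/((9 + 16*1) + 3918) = 1/((9 + 16) + 3918) = 1/(25 + 3918) = 1/3943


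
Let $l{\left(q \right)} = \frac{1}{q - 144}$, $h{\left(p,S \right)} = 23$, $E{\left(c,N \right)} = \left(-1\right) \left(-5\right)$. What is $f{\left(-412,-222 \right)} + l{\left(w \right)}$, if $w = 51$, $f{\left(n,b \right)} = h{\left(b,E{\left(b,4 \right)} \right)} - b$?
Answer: $\frac{22784}{93} \approx 244.99$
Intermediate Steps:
$E{\left(c,N \right)} = 5$
$f{\left(n,b \right)} = 23 - b$
$l{\left(q \right)} = \frac{1}{-144 + q}$
$f{\left(-412,-222 \right)} + l{\left(w \right)} = \left(23 - -222\right) + \frac{1}{-144 + 51} = \left(23 + 222\right) + \frac{1}{-93} = 245 - \frac{1}{93} = \frac{22784}{93}$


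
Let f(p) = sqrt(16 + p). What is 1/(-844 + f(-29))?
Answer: -844/712349 - I*sqrt(13)/712349 ≈ -0.0011848 - 5.0615e-6*I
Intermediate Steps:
1/(-844 + f(-29)) = 1/(-844 + sqrt(16 - 29)) = 1/(-844 + sqrt(-13)) = 1/(-844 + I*sqrt(13))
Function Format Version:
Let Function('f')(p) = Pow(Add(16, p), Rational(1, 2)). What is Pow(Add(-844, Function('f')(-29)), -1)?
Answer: Add(Rational(-844, 712349), Mul(Rational(-1, 712349), I, Pow(13, Rational(1, 2)))) ≈ Add(-0.0011848, Mul(-5.0615e-6, I))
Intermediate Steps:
Pow(Add(-844, Function('f')(-29)), -1) = Pow(Add(-844, Pow(Add(16, -29), Rational(1, 2))), -1) = Pow(Add(-844, Pow(-13, Rational(1, 2))), -1) = Pow(Add(-844, Mul(I, Pow(13, Rational(1, 2)))), -1)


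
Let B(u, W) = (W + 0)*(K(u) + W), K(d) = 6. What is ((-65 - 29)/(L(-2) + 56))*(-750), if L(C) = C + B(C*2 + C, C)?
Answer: 35250/23 ≈ 1532.6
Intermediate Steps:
B(u, W) = W*(6 + W) (B(u, W) = (W + 0)*(6 + W) = W*(6 + W))
L(C) = C + C*(6 + C)
((-65 - 29)/(L(-2) + 56))*(-750) = ((-65 - 29)/(-2*(7 - 2) + 56))*(-750) = -94/(-2*5 + 56)*(-750) = -94/(-10 + 56)*(-750) = -94/46*(-750) = -94*1/46*(-750) = -47/23*(-750) = 35250/23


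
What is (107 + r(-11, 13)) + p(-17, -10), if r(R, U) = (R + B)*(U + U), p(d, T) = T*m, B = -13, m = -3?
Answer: -487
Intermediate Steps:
p(d, T) = -3*T (p(d, T) = T*(-3) = -3*T)
r(R, U) = 2*U*(-13 + R) (r(R, U) = (R - 13)*(U + U) = (-13 + R)*(2*U) = 2*U*(-13 + R))
(107 + r(-11, 13)) + p(-17, -10) = (107 + 2*13*(-13 - 11)) - 3*(-10) = (107 + 2*13*(-24)) + 30 = (107 - 624) + 30 = -517 + 30 = -487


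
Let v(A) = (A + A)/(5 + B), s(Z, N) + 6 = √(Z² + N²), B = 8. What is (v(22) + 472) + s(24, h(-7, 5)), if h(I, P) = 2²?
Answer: 6102/13 + 4*√37 ≈ 493.72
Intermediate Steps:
h(I, P) = 4
s(Z, N) = -6 + √(N² + Z²) (s(Z, N) = -6 + √(Z² + N²) = -6 + √(N² + Z²))
v(A) = 2*A/13 (v(A) = (A + A)/(5 + 8) = (2*A)/13 = (2*A)*(1/13) = 2*A/13)
(v(22) + 472) + s(24, h(-7, 5)) = ((2/13)*22 + 472) + (-6 + √(4² + 24²)) = (44/13 + 472) + (-6 + √(16 + 576)) = 6180/13 + (-6 + √592) = 6180/13 + (-6 + 4*√37) = 6102/13 + 4*√37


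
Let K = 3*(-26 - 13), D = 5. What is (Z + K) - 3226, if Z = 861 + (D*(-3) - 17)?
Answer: -2514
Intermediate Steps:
Z = 829 (Z = 861 + (5*(-3) - 17) = 861 + (-15 - 17) = 861 - 32 = 829)
K = -117 (K = 3*(-39) = -117)
(Z + K) - 3226 = (829 - 117) - 3226 = 712 - 3226 = -2514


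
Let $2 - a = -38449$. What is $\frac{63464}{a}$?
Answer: $\frac{63464}{38451} \approx 1.6505$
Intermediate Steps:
$a = 38451$ ($a = 2 - -38449 = 2 + 38449 = 38451$)
$\frac{63464}{a} = \frac{63464}{38451}$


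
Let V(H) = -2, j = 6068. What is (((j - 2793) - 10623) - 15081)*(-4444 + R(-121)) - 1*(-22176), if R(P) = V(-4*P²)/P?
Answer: 1096659094/11 ≈ 9.9696e+7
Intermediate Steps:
R(P) = -2/P
(((j - 2793) - 10623) - 15081)*(-4444 + R(-121)) - 1*(-22176) = (((6068 - 2793) - 10623) - 15081)*(-4444 - 2/(-121)) - 1*(-22176) = ((3275 - 10623) - 15081)*(-4444 - 2*(-1/121)) + 22176 = (-7348 - 15081)*(-4444 + 2/121) + 22176 = -22429*(-537722/121) + 22176 = 1096415158/11 + 22176 = 1096659094/11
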